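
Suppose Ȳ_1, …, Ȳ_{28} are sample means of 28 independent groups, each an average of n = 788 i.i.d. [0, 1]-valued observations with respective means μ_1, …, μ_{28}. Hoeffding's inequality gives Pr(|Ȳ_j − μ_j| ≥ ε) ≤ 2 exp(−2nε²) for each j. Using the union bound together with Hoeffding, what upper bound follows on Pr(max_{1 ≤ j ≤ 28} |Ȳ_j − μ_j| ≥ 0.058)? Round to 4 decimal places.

0.2791

Per-experiment Hoeffding bound: 2·exp(−2·788·0.058²) = 2·exp(−5.30166) = 0.0099666.
Union bound over 28 events: 28·0.0099666 = 0.27906.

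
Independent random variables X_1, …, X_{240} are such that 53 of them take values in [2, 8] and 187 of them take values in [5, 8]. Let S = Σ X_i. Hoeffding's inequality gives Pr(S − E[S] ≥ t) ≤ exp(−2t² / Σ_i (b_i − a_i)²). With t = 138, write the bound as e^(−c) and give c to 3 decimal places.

10.607

Σ(b_i − a_i)² = 53·6² + 187·3² = 3591.
c = 2t² / 3591 = 2·138² / 3591 = 10.6065.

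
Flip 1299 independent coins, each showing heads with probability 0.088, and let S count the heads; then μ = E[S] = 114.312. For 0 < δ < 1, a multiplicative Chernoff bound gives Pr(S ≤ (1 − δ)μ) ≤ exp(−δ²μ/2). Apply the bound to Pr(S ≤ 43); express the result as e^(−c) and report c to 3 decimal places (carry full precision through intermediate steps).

Write 43 = (1 − δ)μ, so δ = 1 − 43/114.312 = 0.6238365…
Then the exponent is δ²μ/2 = (μ − 43)²/(2μ) = 22.243515.

22.244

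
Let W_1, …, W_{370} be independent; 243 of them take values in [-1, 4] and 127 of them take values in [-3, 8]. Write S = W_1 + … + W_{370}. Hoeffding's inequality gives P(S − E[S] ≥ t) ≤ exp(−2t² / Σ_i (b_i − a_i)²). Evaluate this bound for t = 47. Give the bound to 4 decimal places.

0.8138

Σ(b_i − a_i)² = 243·5² + 127·11² = 21442.
Exponent = 2·47² / 21442 = 0.20604.
Bound = exp(−0.20604) = 0.81380.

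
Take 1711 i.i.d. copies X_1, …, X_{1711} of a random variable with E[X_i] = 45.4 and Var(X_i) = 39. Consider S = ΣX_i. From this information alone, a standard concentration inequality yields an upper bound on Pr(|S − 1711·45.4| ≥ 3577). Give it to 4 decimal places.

With mean and variance of each term known, Chebyshev's inequality bounds the deviation of the sum (or sample mean).
Var(S) = n·Var(X_i) = 1711·39 = 66729.
Chebyshev: Pr(|S − 1711·45.4| ≥ 3577) ≤ Var(S)/3577² = 66729/12794929 = 0.0052.

0.0052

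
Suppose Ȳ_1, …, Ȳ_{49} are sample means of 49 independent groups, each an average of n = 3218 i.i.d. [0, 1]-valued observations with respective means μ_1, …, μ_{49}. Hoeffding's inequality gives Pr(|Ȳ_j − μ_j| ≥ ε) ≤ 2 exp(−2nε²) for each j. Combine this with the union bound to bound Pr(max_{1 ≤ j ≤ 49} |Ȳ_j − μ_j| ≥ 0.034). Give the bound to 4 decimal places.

0.0576

Per-experiment Hoeffding bound: 2·exp(−2·3218·0.034²) = 2·exp(−7.44002) = 0.0011746.
Union bound over 49 events: 49·0.0011746 = 0.05755.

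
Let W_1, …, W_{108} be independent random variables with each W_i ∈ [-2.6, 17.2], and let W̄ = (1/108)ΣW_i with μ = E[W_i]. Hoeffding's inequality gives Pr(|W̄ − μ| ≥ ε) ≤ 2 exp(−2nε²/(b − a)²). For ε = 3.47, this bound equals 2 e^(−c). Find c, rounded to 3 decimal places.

c = 2nε²/(b − a)² = 2·108·3.47² / 19.8² = 6.6341.

6.634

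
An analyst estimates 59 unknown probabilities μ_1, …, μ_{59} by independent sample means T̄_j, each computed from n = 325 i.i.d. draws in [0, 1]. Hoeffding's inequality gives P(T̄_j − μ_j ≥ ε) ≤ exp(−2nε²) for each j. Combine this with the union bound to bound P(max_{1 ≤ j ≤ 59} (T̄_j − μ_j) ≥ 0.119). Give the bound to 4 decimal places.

Per-experiment Hoeffding bound: exp(−2·325·0.119²) = exp(−9.20465) = 0.00010057.
Union bound over 59 events: 59·0.00010057 = 0.00593.

0.0059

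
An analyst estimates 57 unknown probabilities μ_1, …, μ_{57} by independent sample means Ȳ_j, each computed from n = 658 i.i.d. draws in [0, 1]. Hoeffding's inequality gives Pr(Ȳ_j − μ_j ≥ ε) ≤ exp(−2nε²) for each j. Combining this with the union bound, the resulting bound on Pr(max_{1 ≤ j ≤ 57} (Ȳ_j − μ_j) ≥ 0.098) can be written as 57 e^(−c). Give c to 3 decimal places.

Union bound over the 57 events: Pr(max_{1 ≤ j ≤ 57} (Ȳ_j − μ_j) ≥ 0.098) ≤ 57·exp(−2nε²) = 57 exp(−2·658·0.098²).
So c = 2·658·0.098² = 12.6389.

12.639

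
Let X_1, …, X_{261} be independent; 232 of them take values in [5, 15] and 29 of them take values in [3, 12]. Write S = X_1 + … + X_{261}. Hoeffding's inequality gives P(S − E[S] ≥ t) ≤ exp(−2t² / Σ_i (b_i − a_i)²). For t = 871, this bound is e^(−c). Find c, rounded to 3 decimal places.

Σ(b_i − a_i)² = 232·10² + 29·9² = 25549.
c = 2t² / 25549 = 2·871² / 25549 = 59.3871.

59.387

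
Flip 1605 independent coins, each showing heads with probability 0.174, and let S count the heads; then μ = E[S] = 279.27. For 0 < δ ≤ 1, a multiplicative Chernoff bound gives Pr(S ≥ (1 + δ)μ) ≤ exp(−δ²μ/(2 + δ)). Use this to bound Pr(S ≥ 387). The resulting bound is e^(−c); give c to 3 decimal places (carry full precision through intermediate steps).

Write 387 = (1 + δ)μ, so δ = 387/279.27 − 1 = 0.3857557…
Then the exponent is δ²μ/(2 + δ) = (387 − μ)² / (μ·(2 + δ)) = 17.418994.

17.419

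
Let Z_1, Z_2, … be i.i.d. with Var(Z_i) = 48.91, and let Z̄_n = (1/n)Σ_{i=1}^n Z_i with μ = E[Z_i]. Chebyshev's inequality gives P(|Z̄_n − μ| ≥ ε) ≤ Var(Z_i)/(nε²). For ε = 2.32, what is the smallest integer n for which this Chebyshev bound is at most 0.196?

Require 48.91/(n·2.32²) ≤ 0.196, i.e. n ≥ 48.91/(0.196·2.32²) = 46.362.
The smallest integer n is 47.

47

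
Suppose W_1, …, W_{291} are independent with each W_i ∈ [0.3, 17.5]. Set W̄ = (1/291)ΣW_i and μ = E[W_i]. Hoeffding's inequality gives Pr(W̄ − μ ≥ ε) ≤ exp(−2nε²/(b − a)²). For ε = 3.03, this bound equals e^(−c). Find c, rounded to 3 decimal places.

c = 2nε²/(b − a)² = 2·291·3.03² / 17.2² = 18.0614.

18.061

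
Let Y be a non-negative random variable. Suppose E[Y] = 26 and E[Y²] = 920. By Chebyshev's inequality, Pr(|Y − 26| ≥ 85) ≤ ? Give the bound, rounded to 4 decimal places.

0.0338

Var(Y) = E[Y²] − (E[Y])² = 920 − 676 = 244.
Chebyshev's inequality: Pr(|Y − μ| ≥ t) ≤ Var(Y)/t² = 244/7225 = 0.0338.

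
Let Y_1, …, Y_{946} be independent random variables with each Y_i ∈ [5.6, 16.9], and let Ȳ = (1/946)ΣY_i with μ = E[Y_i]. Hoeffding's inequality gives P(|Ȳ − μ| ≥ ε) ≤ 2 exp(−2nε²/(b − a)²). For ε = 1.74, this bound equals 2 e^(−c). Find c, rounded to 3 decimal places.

44.860

c = 2nε²/(b − a)² = 2·946·1.74² / 11.3² = 44.8604.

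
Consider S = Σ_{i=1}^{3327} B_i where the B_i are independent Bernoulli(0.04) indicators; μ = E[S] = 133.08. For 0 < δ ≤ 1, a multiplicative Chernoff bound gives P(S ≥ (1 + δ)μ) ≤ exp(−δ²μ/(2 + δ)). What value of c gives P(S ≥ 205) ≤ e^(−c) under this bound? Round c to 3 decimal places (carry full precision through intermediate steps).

Write 205 = (1 + δ)μ, so δ = 205/133.08 − 1 = 0.5404268…
Then the exponent is δ²μ/(2 + δ) = (205 − μ)² / (μ·(2 + δ)) = 15.299593.

15.300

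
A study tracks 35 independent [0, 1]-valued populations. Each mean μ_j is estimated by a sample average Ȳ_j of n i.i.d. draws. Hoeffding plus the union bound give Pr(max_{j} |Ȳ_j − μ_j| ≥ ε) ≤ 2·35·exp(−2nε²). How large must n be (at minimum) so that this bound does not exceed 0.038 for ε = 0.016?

14685

Need 2·35·exp(−2nε²) ≤ 0.038, i.e. exp(−2nε²) ≤ 0.038/70.
So 2nε² ≥ ln(70/0.038) = 7.518664.
Hence n ≥ 7.518664/(2·0.016²) = 14684.891.
The smallest integer n is 14685.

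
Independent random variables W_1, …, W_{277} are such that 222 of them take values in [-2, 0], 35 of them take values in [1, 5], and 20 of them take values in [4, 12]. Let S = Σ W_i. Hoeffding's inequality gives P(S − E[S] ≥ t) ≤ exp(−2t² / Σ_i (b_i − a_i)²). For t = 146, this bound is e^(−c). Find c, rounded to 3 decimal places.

Σ(b_i − a_i)² = 222·2² + 35·4² + 20·8² = 2728.
c = 2t² / 2728 = 2·146² / 2728 = 15.6276.

15.628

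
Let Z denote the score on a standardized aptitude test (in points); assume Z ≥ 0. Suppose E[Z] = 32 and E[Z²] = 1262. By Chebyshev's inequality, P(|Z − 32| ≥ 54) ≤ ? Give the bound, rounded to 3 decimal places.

0.082

Var(Z) = E[Z²] − (E[Z])² = 1262 − 1024 = 238.
Chebyshev's inequality: P(|Z − μ| ≥ t) ≤ Var(Z)/t² = 238/2916 = 0.0816.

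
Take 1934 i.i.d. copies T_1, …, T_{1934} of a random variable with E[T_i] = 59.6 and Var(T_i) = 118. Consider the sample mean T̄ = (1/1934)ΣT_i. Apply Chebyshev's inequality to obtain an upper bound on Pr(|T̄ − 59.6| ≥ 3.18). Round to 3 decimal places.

0.006

Var(T̄) = Var(T_i)/n = 118/1934 = 0.061013.
Chebyshev: Pr(|T̄ − 59.6| ≥ 3.18) ≤ Var(T̄)/(3.18)² = 118/(1934·3.18²) = 0.0060.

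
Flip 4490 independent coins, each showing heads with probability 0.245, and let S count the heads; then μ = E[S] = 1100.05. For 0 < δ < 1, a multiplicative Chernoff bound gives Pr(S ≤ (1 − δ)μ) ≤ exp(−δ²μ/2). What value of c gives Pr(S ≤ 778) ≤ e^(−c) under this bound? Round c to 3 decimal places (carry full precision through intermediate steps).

Write 778 = (1 − δ)μ, so δ = 1 − 778/1100.05 = 0.2927594…
Then the exponent is δ²μ/2 = (μ − 778)²/(2μ) = 47.141586.

47.142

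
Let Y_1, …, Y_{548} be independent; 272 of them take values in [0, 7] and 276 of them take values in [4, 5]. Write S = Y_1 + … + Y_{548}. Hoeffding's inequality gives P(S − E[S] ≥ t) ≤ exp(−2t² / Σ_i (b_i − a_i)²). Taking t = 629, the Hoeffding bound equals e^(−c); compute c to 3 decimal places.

58.165

Σ(b_i − a_i)² = 272·7² + 276·1² = 13604.
c = 2t² / 13604 = 2·629² / 13604 = 58.1654.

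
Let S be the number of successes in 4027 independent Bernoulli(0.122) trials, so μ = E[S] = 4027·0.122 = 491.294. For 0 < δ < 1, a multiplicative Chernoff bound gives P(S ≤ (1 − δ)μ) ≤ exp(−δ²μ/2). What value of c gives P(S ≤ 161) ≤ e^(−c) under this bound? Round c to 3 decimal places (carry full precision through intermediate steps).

111.027

Write 161 = (1 − δ)μ, so δ = 1 − 161/491.294 = 0.672294…
Then the exponent is δ²μ/2 = (μ − 161)²/(2μ) = 111.027334.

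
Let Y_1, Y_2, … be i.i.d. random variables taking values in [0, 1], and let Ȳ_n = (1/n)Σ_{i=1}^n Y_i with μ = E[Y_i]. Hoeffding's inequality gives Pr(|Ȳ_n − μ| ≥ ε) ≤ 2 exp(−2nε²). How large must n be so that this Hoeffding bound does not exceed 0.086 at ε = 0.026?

Require 2·exp(−2nε²) ≤ 0.086, i.e. 2nε² ≥ ln(2/0.086) = 3.146555.
So n ≥ 3.146555 / (2·0.026²) = 2327.334.
The smallest integer n is 2328.

2328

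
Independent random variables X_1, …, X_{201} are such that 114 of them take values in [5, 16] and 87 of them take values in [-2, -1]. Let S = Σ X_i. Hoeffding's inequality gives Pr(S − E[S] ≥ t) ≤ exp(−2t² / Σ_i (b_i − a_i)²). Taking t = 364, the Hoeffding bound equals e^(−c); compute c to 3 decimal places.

Σ(b_i − a_i)² = 114·11² + 87·1² = 13881.
c = 2t² / 13881 = 2·364² / 13881 = 19.0903.

19.090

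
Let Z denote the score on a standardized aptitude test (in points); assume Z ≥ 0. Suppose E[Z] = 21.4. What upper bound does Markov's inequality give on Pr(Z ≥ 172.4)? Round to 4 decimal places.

0.1241

Markov's inequality: for a non-negative random variable, Pr(Z ≥ a) ≤ E[Z]/a.
Here E[Z] = 21.4 and a = 172.4, so the bound is 21.4/172.4 = 0.1241.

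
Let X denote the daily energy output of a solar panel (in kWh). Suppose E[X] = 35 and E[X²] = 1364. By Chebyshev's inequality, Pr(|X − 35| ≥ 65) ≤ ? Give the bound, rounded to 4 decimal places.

Var(X) = E[X²] − (E[X])² = 1364 − 1225 = 139.
Chebyshev's inequality: Pr(|X − μ| ≥ t) ≤ Var(X)/t² = 139/4225 = 0.0329.

0.0329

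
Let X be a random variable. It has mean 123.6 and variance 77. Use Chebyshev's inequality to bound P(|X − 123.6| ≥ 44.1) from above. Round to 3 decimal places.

0.040

Chebyshev: P(|X − μ| ≥ t) ≤ Var(X)/t².
Bound = 77 / 1944.81 = 0.0396.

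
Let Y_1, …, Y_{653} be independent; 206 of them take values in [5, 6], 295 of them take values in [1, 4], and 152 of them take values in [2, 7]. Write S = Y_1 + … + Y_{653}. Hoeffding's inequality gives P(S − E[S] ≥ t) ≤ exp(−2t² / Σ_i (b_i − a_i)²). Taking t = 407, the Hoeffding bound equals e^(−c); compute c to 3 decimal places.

Σ(b_i − a_i)² = 206·1² + 295·3² + 152·5² = 6661.
c = 2t² / 6661 = 2·407² / 6661 = 49.7370.

49.737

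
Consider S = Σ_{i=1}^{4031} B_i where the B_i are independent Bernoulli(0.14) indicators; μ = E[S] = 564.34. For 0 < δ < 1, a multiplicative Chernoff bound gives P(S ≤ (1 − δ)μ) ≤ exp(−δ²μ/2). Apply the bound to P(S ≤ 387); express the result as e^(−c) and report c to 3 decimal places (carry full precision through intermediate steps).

Write 387 = (1 − δ)μ, so δ = 1 − 387/564.34 = 0.3142432…
Then the exponent is δ²μ/2 = (μ − 387)²/(2μ) = 27.863943.

27.864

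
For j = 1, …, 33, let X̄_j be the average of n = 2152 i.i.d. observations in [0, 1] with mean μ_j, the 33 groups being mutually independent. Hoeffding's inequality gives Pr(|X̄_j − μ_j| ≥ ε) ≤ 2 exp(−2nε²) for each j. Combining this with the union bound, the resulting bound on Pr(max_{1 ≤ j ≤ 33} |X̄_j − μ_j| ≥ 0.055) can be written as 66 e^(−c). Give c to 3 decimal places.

13.020

Union bound over the 33 events: Pr(max_{1 ≤ j ≤ 33} |X̄_j − μ_j| ≥ 0.055) ≤ 33·2·exp(−2nε²) = 66 exp(−2·2152·0.055²).
So c = 2·2152·0.055² = 13.0196.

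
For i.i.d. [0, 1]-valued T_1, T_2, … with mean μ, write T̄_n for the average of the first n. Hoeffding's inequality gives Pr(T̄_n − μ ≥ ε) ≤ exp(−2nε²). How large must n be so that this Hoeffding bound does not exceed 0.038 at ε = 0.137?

Require exp(−2nε²) ≤ 0.038, i.e. 2nε² ≥ ln(1/0.038) = 3.270169.
So n ≥ 3.270169 / (2·0.137²) = 87.116.
The smallest integer n is 88.

88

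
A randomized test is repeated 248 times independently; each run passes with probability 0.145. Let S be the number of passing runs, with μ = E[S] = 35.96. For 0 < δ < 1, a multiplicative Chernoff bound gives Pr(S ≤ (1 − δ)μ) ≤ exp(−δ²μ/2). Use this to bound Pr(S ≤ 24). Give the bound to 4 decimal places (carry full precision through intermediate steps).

Write 24 = (1 − δ)μ, so δ = 1 − 24/35.96 = 0.3325918…
Then the exponent is δ²μ/2 = (μ − 24)²/(2μ) = 1.988899.
Bound = exp(−1.988899) = 0.13685.

0.1368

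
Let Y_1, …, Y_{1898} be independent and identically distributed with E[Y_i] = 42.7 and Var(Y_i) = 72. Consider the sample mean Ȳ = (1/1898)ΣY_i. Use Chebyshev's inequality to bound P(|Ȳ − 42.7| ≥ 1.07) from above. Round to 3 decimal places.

Var(Ȳ) = Var(Y_i)/n = 72/1898 = 0.037935.
Chebyshev: P(|Ȳ − 42.7| ≥ 1.07) ≤ Var(Ȳ)/(1.07)² = 72/(1898·1.07²) = 0.0331.

0.033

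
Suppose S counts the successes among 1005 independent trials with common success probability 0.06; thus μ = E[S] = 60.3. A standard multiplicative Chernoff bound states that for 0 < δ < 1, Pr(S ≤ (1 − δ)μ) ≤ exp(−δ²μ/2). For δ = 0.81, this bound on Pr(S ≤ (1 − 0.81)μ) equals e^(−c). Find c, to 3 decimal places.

19.781

c = δ²μ/2 = 0.81²·60.3/2 = 19.7814.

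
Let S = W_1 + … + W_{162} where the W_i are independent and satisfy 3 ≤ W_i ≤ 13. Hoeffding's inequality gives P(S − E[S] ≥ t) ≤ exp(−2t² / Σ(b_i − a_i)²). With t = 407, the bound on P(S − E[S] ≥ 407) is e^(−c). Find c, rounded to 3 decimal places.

Σ(b_i − a_i)² = 162·(10)² = 16200.
c = 2t²/16200 = 2·407²/16200 = 20.4505.

20.450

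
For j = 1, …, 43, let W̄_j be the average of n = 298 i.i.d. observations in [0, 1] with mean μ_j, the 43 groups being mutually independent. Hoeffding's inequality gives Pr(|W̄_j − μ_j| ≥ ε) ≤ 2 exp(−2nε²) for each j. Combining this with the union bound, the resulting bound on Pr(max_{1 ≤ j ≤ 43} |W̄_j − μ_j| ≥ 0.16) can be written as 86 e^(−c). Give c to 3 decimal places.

15.258

Union bound over the 43 events: Pr(max_{1 ≤ j ≤ 43} |W̄_j − μ_j| ≥ 0.16) ≤ 43·2·exp(−2nε²) = 86 exp(−2·298·0.16²).
So c = 2·298·0.16² = 15.2576.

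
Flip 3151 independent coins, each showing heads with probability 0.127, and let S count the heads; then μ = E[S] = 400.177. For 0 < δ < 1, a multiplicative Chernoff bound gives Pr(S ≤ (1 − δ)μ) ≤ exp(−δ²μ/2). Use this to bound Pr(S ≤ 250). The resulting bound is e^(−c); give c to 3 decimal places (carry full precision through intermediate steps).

28.179

Write 250 = (1 − δ)μ, so δ = 1 − 250/400.177 = 0.3752764…
Then the exponent is δ²μ/2 = (μ − 250)²/(2μ) = 28.178945.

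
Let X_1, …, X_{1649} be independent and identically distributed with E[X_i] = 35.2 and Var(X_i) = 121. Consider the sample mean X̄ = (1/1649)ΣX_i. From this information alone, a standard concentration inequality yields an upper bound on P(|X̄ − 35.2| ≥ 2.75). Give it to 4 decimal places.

0.0097

With mean and variance of each term known, Chebyshev's inequality bounds the deviation of the sum (or sample mean).
Var(X̄) = Var(X_i)/n = 121/1649 = 0.073378.
Chebyshev: P(|X̄ − 35.2| ≥ 2.75) ≤ Var(X̄)/(2.75)² = 121/(1649·2.75²) = 0.0097.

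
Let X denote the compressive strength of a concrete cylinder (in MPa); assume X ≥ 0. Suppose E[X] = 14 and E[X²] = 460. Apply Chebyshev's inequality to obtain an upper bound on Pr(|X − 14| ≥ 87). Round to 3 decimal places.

Var(X) = E[X²] − (E[X])² = 460 − 196 = 264.
Chebyshev's inequality: Pr(|X − μ| ≥ t) ≤ Var(X)/t² = 264/7569 = 0.0349.

0.035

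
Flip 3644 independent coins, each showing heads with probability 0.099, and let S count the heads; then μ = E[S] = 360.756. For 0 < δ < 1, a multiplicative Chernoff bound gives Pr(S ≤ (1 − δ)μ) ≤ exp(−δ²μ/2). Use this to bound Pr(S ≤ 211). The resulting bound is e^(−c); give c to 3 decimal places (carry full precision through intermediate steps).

Write 211 = (1 − δ)μ, so δ = 1 − 211/360.756 = 0.4151171…
Then the exponent is δ²μ/2 = (μ − 211)²/(2μ) = 31.083141.

31.083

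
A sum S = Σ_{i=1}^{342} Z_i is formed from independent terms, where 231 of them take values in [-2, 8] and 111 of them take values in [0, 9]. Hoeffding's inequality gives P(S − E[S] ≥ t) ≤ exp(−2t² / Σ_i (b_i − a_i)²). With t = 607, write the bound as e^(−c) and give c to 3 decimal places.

Σ(b_i − a_i)² = 231·10² + 111·9² = 32091.
c = 2t² / 32091 = 2·607² / 32091 = 22.9628.

22.963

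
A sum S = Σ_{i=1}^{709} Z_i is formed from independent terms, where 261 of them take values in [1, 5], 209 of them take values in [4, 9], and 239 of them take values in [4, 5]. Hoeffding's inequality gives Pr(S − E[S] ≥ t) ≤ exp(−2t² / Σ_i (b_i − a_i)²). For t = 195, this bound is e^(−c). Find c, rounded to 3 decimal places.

7.889

Σ(b_i − a_i)² = 261·4² + 209·5² + 239·1² = 9640.
c = 2t² / 9640 = 2·195² / 9640 = 7.8890.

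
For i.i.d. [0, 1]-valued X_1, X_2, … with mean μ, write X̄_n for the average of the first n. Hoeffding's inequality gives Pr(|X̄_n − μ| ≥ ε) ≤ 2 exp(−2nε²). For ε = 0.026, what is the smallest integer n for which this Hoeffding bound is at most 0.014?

3671

Require 2·exp(−2nε²) ≤ 0.014, i.e. 2nε² ≥ ln(2/0.014) = 4.961845.
So n ≥ 4.961845 / (2·0.026²) = 3670.004.
The smallest integer n is 3671.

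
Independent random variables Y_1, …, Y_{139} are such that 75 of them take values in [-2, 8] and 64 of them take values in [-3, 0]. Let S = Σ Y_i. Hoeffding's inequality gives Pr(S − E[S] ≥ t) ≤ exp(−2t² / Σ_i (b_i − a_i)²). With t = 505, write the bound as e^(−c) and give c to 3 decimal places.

63.156

Σ(b_i − a_i)² = 75·10² + 64·3² = 8076.
c = 2t² / 8076 = 2·505² / 8076 = 63.1563.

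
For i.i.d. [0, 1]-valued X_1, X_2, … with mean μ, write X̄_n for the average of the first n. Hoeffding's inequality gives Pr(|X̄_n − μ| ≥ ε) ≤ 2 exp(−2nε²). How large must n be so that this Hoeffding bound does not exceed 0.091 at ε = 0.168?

Require 2·exp(−2nε²) ≤ 0.091, i.e. 2nε² ≥ ln(2/0.091) = 3.090043.
So n ≥ 3.090043 / (2·0.168²) = 54.741.
The smallest integer n is 55.

55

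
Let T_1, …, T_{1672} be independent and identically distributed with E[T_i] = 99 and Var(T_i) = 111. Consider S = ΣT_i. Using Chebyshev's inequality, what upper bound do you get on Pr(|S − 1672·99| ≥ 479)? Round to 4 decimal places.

Var(S) = n·Var(T_i) = 1672·111 = 185592.
Chebyshev: Pr(|S − 1672·99| ≥ 479) ≤ Var(S)/479² = 185592/229441 = 0.8089.

0.8089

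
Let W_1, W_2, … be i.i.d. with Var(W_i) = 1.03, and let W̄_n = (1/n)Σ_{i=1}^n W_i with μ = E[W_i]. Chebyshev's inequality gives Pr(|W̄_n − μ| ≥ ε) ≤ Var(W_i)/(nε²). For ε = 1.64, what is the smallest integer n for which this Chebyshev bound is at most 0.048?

Require 1.03/(n·1.64²) ≤ 0.048, i.e. n ≥ 1.03/(0.048·1.64²) = 7.978.
The smallest integer n is 8.

8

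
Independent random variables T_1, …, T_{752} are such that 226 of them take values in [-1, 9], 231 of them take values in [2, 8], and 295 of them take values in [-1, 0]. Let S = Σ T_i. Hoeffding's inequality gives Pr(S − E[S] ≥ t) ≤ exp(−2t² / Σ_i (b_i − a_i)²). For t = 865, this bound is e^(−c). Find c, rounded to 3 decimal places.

47.946

Σ(b_i − a_i)² = 226·10² + 231·6² + 295·1² = 31211.
c = 2t² / 31211 = 2·865² / 31211 = 47.9462.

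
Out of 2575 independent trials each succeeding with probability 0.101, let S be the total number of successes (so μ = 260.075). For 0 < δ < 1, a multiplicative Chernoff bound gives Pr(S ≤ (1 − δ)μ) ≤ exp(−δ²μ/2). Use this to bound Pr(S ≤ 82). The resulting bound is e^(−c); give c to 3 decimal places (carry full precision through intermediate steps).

60.965

Write 82 = (1 − δ)μ, so δ = 1 − 82/260.075 = 0.6847063…
Then the exponent is δ²μ/2 = (μ − 82)²/(2μ) = 60.964540.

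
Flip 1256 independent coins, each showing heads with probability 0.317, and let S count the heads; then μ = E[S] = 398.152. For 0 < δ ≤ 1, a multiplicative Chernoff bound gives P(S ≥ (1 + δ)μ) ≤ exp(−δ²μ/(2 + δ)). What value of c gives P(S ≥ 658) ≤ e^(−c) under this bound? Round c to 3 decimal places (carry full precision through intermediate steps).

Write 658 = (1 + δ)μ, so δ = 658/398.152 − 1 = 0.6526352…
Then the exponent is δ²μ/(2 + δ) = (658 − μ)² / (μ·(2 + δ)) = 63.931123.

63.931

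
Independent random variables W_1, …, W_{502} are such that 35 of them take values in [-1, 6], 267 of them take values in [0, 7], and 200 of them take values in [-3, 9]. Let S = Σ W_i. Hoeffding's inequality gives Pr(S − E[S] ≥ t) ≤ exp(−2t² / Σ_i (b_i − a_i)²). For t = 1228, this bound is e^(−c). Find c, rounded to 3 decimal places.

69.177

Σ(b_i − a_i)² = 35·7² + 267·7² + 200·12² = 43598.
c = 2t² / 43598 = 2·1228² / 43598 = 69.1768.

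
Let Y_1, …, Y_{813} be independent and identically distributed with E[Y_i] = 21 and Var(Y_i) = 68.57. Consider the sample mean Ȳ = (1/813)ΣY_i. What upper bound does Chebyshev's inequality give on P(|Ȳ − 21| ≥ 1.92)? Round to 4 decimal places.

0.0229

Var(Ȳ) = Var(Y_i)/n = 68.57/813 = 0.084342.
Chebyshev: P(|Ȳ − 21| ≥ 1.92) ≤ Var(Ȳ)/(1.92)² = 68.57/(813·1.92²) = 0.0229.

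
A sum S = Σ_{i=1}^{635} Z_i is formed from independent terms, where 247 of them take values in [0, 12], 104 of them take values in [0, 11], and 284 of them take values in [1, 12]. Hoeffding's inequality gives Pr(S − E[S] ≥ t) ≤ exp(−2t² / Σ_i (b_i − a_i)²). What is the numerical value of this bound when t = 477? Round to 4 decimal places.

Σ(b_i − a_i)² = 247·12² + 104·11² + 284·11² = 82516.
Exponent = 2·477² / 82516 = 5.51479.
Bound = exp(−5.51479) = 0.00403.

0.0040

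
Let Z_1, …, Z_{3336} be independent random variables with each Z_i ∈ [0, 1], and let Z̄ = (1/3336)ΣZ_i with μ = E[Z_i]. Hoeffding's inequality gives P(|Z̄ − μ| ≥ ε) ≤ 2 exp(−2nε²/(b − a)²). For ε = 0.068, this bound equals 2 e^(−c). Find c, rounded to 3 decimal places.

c = 2nε²/(b − a)² = 2·3336·0.068² / 1² = 30.8513.

30.851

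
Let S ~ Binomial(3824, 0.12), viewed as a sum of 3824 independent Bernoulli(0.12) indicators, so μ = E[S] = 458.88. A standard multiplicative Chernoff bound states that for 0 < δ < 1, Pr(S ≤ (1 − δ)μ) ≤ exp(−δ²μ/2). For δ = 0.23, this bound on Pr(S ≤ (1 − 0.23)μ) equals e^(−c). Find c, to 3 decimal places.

12.137

c = δ²μ/2 = 0.23²·458.88/2 = 12.1374.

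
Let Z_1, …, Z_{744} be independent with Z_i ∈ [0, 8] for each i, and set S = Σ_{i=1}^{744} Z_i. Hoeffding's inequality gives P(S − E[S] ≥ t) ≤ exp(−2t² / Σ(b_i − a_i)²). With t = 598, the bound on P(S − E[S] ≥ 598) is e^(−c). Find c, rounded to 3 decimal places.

15.020

Σ(b_i − a_i)² = 744·(8)² = 47616.
c = 2t²/47616 = 2·598²/47616 = 15.0203.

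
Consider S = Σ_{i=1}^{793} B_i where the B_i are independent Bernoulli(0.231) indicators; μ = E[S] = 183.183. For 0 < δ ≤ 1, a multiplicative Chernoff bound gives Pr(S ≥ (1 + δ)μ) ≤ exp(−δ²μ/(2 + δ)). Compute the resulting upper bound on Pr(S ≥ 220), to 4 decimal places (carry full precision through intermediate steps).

Write 220 = (1 + δ)μ, so δ = 220/183.183 − 1 = 0.2009848…
Then the exponent is δ²μ/(2 + δ) = (220 − μ)² / (μ·(2 + δ)) = 3.361976.
Bound = exp(−3.361976) = 0.03467.

0.0347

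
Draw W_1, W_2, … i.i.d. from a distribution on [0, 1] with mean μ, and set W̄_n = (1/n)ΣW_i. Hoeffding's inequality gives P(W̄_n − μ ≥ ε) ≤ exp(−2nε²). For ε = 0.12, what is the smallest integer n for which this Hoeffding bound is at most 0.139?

Require exp(−2nε²) ≤ 0.139, i.e. 2nε² ≥ ln(1/0.139) = 1.973281.
So n ≥ 1.973281 / (2·0.12²) = 68.517.
The smallest integer n is 69.

69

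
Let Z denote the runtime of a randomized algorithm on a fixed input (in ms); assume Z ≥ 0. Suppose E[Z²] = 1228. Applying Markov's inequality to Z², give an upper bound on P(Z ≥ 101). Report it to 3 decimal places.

0.120

Since Z ≥ 0, the event {Z ≥ 101} is the same as {Z² ≥ 10201}.
Markov's inequality applied to Z² gives P(Z² ≥ 10201) ≤ E[Z²]/10201 = 1228/10201 = 0.1204.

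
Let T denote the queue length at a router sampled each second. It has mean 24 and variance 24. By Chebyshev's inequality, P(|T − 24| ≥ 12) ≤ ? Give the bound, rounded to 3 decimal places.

0.167

Chebyshev: P(|T − μ| ≥ t) ≤ Var(T)/t².
Bound = 24 / 144 = 0.1667.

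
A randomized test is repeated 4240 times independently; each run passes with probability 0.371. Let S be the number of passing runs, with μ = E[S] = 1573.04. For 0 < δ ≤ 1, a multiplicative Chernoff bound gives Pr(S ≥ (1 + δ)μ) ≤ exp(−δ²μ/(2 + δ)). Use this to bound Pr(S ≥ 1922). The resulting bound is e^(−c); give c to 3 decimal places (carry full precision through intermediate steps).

Write 1922 = (1 + δ)μ, so δ = 1922/1573.04 − 1 = 0.221838…
Then the exponent is δ²μ/(2 + δ) = (1922 − μ)² / (μ·(2 + δ)) = 34.841685.

34.842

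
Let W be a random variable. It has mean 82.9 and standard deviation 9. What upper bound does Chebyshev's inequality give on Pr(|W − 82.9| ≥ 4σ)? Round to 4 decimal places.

0.0625

Chebyshev: Pr(|W − μ| ≥ t) ≤ Var(W)/t².
Var(W) = σ² = 9² = 81.
t = 4·9 = 36.
Bound = 81 / 1296 = 0.0625.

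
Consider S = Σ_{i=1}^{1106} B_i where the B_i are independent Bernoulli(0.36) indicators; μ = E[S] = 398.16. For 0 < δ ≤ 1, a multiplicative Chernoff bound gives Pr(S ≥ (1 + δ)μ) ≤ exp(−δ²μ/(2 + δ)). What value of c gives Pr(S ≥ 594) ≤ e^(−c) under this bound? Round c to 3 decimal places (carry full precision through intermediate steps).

38.656

Write 594 = (1 + δ)μ, so δ = 594/398.16 − 1 = 0.4918626…
Then the exponent is δ²μ/(2 + δ) = (594 − μ)² / (μ·(2 + δ)) = 38.656372.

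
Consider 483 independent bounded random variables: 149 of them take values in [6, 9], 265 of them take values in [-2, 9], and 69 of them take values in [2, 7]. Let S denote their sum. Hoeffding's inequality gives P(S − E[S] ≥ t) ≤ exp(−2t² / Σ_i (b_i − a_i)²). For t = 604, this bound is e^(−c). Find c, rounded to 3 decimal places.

Σ(b_i − a_i)² = 149·3² + 265·11² + 69·5² = 35131.
c = 2t² / 35131 = 2·604² / 35131 = 20.7689.

20.769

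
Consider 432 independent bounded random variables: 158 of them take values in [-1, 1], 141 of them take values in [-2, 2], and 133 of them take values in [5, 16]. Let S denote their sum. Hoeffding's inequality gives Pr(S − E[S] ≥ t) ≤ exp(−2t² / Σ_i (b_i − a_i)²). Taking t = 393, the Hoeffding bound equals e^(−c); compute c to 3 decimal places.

16.274

Σ(b_i − a_i)² = 158·2² + 141·4² + 133·11² = 18981.
c = 2t² / 18981 = 2·393² / 18981 = 16.2741.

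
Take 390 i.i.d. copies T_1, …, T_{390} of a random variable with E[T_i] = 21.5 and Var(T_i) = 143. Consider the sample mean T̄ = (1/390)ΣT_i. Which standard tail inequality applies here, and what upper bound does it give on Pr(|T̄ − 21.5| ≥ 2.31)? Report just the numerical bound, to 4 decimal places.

With mean and variance of each term known, Chebyshev's inequality bounds the deviation of the sum (or sample mean).
Var(T̄) = Var(T_i)/n = 143/390 = 0.36667.
Chebyshev: Pr(|T̄ − 21.5| ≥ 2.31) ≤ Var(T̄)/(2.31)² = 143/(390·2.31²) = 0.0687.

0.0687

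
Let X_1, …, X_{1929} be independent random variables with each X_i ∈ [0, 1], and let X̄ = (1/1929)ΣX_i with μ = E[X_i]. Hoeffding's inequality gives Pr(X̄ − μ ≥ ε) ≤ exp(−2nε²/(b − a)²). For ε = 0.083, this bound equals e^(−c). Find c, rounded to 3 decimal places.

c = 2nε²/(b − a)² = 2·1929·0.083² / 1² = 26.5778.

26.578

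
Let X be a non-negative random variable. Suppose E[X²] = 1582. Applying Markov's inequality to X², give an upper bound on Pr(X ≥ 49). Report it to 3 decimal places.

Since X ≥ 0, the event {X ≥ 49} is the same as {X² ≥ 2401}.
Markov's inequality applied to X² gives Pr(X² ≥ 2401) ≤ E[X²]/2401 = 1582/2401 = 0.6589.

0.659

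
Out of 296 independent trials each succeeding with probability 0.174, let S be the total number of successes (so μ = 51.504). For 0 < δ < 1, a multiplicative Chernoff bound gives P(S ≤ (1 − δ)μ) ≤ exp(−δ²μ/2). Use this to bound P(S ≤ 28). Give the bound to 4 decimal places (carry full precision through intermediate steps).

0.0047

Write 28 = (1 − δ)μ, so δ = 1 − 28/51.504 = 0.4563529…
Then the exponent is δ²μ/2 = (μ − 28)²/(2μ) = 5.363059.
Bound = exp(−5.363059) = 0.00469.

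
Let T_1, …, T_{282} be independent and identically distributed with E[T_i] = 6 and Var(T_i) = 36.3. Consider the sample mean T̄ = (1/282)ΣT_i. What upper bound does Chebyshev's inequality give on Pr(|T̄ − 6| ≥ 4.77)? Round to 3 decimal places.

Var(T̄) = Var(T_i)/n = 36.3/282 = 0.12872.
Chebyshev: Pr(|T̄ − 6| ≥ 4.77) ≤ Var(T̄)/(4.77)² = 36.3/(282·4.77²) = 0.0057.

0.006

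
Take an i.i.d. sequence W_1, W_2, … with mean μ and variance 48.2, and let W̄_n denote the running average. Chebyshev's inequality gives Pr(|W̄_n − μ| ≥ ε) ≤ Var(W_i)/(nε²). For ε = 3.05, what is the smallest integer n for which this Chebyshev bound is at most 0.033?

Require 48.2/(n·3.05²) ≤ 0.033, i.e. n ≥ 48.2/(0.033·3.05²) = 157.012.
The smallest integer n is 158.

158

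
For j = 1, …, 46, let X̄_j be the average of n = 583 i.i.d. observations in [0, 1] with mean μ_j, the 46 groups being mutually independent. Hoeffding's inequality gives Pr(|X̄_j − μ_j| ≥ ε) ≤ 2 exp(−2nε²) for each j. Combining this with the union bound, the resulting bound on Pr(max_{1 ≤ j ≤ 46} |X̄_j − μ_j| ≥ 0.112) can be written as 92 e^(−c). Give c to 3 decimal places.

14.626

Union bound over the 46 events: Pr(max_{1 ≤ j ≤ 46} |X̄_j − μ_j| ≥ 0.112) ≤ 46·2·exp(−2nε²) = 92 exp(−2·583·0.112²).
So c = 2·583·0.112² = 14.6263.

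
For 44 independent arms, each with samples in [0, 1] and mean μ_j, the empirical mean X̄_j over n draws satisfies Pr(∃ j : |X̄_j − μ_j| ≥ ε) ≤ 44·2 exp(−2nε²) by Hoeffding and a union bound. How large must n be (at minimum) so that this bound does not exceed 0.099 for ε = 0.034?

2937

Need 2·44·exp(−2nε²) ≤ 0.099, i.e. exp(−2nε²) ≤ 0.099/88.
So 2nε² ≥ ln(88/0.099) = 6.789972.
Hence n ≥ 6.789972/(2·0.034²) = 2936.839.
The smallest integer n is 2937.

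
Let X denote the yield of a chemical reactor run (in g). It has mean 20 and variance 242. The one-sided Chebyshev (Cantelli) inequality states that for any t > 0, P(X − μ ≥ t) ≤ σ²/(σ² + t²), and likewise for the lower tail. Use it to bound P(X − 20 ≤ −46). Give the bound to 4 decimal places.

0.1026

Here σ² = 242 and t = 46, so σ² + t² = 2358.
Cantelli's bound: 242/2358 = 0.1026.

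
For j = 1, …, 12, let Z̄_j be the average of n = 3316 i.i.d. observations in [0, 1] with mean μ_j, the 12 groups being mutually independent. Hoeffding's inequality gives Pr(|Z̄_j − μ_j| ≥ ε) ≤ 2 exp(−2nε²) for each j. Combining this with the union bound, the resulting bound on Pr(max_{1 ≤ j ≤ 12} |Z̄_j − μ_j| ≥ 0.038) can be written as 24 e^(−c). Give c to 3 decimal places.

9.577

Union bound over the 12 events: Pr(max_{1 ≤ j ≤ 12} |Z̄_j − μ_j| ≥ 0.038) ≤ 12·2·exp(−2nε²) = 24 exp(−2·3316·0.038²).
So c = 2·3316·0.038² = 9.5766.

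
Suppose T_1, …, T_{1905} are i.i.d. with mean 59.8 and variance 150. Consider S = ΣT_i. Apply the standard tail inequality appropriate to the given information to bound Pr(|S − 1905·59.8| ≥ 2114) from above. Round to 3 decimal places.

0.064

With mean and variance of each term known, Chebyshev's inequality bounds the deviation of the sum (or sample mean).
Var(S) = n·Var(T_i) = 1905·150 = 285750.
Chebyshev: Pr(|S − 1905·59.8| ≥ 2114) ≤ Var(S)/2114² = 285750/4468996 = 0.0639.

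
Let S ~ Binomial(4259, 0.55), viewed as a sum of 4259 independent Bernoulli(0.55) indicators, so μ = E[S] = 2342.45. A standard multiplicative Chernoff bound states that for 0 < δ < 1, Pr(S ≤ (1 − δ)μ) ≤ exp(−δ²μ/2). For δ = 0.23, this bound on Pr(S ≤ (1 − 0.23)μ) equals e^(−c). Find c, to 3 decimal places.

c = δ²μ/2 = 0.23²·2342.45/2 = 61.9578.

61.958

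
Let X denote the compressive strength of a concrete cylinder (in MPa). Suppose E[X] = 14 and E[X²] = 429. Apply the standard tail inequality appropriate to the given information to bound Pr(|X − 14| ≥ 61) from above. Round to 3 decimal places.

The first two moments determine the variance, so Chebyshev's inequality is the sharpest standard bound available.
Var(X) = E[X²] − (E[X])² = 429 − 196 = 233.
Chebyshev's inequality: Pr(|X − μ| ≥ t) ≤ Var(X)/t² = 233/3721 = 0.0626.

0.063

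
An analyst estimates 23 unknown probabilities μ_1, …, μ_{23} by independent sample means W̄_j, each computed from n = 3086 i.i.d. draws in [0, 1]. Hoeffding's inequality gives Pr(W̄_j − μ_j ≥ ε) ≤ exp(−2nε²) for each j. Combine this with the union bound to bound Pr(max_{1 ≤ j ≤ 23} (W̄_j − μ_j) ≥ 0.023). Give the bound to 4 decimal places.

Per-experiment Hoeffding bound: exp(−2·3086·0.023²) = exp(−3.26499) = 0.038197.
Union bound over 23 events: 23·0.038197 = 0.87854.

0.8785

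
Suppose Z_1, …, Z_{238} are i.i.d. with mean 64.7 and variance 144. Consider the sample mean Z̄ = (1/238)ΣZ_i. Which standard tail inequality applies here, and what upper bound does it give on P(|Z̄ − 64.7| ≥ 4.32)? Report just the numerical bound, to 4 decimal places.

With mean and variance of each term known, Chebyshev's inequality bounds the deviation of the sum (or sample mean).
Var(Z̄) = Var(Z_i)/n = 144/238 = 0.60504.
Chebyshev: P(|Z̄ − 64.7| ≥ 4.32) ≤ Var(Z̄)/(4.32)² = 144/(238·4.32²) = 0.0324.

0.0324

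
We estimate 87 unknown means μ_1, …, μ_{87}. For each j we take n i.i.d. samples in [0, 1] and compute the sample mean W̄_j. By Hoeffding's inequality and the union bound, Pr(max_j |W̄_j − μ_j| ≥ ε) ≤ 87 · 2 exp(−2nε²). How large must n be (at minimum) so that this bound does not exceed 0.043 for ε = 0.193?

Need 2·87·exp(−2nε²) ≤ 0.043, i.e. exp(−2nε²) ≤ 0.043/174.
So 2nε² ≥ ln(174/0.043) = 8.305610.
Hence n ≥ 8.305610/(2·0.193²) = 111.488.
The smallest integer n is 112.

112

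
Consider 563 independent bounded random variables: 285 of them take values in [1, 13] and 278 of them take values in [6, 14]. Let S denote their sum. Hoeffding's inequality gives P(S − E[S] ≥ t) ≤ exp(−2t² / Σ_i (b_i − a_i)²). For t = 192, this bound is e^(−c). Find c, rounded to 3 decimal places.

Σ(b_i − a_i)² = 285·12² + 278·8² = 58832.
c = 2t² / 58832 = 2·192² / 58832 = 1.2532.

1.253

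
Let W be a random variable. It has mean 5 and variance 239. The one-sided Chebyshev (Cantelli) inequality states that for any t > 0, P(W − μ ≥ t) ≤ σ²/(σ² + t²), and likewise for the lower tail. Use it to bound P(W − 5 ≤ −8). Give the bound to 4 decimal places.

Here σ² = 239 and t = 8, so σ² + t² = 303.
Cantelli's bound: 239/303 = 0.7888.

0.7888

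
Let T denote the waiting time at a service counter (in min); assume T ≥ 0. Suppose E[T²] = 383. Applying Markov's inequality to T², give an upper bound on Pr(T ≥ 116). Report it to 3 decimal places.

0.028

Since T ≥ 0, the event {T ≥ 116} is the same as {T² ≥ 13456}.
Markov's inequality applied to T² gives Pr(T² ≥ 13456) ≤ E[T²]/13456 = 383/13456 = 0.0285.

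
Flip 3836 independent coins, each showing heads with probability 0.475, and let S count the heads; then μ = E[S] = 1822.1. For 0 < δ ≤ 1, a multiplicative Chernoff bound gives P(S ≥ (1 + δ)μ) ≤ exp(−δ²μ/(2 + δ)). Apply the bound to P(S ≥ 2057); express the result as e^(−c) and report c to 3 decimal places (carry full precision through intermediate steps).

Write 2057 = (1 + δ)μ, so δ = 2057/1822.1 − 1 = 0.1289172…
Then the exponent is δ²μ/(2 + δ) = (2057 − μ)² / (μ·(2 + δ)) = 14.224436.

14.224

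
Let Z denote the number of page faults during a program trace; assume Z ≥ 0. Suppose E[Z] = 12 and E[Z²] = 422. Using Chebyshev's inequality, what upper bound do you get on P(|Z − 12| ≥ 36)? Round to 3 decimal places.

Var(Z) = E[Z²] − (E[Z])² = 422 − 144 = 278.
Chebyshev's inequality: P(|Z − μ| ≥ t) ≤ Var(Z)/t² = 278/1296 = 0.2145.

0.215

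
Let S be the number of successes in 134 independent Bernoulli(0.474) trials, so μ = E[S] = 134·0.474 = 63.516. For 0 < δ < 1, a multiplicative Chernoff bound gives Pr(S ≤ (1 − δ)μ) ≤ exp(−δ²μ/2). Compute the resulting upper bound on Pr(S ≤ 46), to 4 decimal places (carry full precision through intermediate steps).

0.0893

Write 46 = (1 − δ)μ, so δ = 1 − 46/63.516 = 0.275773…
Then the exponent is δ²μ/2 = (μ − 46)²/(2μ) = 2.415220.
Bound = exp(−2.415220) = 0.08935.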